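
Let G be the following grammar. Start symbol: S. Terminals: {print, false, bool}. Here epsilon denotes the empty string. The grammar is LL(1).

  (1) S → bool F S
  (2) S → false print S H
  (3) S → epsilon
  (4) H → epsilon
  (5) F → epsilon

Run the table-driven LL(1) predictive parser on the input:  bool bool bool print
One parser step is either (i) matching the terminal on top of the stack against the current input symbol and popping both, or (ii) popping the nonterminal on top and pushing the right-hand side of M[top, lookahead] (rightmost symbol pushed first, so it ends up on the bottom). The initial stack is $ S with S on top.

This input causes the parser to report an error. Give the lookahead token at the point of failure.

print

step 1: stack=$ S  input=bool bool bool print $  — expand S → bool F S
step 2: stack=$ S F bool  input=bool bool bool print $  — match bool
step 3: stack=$ S F  input=bool bool print $  — expand F → epsilon
step 4: stack=$ S  input=bool bool print $  — expand S → bool F S
step 5: stack=$ S F bool  input=bool bool print $  — match bool
step 6: stack=$ S F  input=bool print $  — expand F → epsilon
step 7: stack=$ S  input=bool print $  — expand S → bool F S
step 8: stack=$ S F bool  input=bool print $  — match bool
step 9: stack=$ S F  input=print $  — error: M[F, print] is empty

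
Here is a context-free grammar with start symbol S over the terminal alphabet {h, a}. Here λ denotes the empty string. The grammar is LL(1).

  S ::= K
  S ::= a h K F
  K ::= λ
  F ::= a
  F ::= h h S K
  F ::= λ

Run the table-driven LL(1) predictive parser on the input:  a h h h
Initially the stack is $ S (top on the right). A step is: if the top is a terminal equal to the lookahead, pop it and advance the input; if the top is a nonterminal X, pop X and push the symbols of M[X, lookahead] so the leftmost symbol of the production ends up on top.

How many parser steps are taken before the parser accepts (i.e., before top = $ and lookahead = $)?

10

      Stack      Input      Action
   1  $ S        a h h h $  expand S ::= a h K F
   2  $ F K h a  a h h h $  match a
   3  $ F K h    h h h $    match h
   4  $ F K      h h $      expand K ::= λ
   5  $ F        h h $      expand F ::= h h S K
   6  $ K S h h  h h $      match h
   7  $ K S h    h $        match h
   8  $ K S      $          expand S ::= K
   9  $ K K      $          expand K ::= λ
  10  $ K        $          expand K ::= λ
Accept reached after 10 steps.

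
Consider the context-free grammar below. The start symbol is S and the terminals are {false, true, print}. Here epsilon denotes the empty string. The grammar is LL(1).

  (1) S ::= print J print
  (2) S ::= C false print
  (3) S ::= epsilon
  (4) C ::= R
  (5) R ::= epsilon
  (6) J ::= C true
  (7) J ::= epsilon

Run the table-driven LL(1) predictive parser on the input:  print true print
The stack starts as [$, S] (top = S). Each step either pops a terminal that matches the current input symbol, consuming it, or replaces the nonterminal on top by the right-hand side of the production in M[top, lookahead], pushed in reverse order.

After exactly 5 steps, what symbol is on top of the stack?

true

     Stack            Input               Action
  1  $ S              print true print $  expand S ::= print J print
  2  $ print J print  print true print $  match print
  3  $ print J        true print $        expand J ::= C true
  4  $ print true C   true print $        expand C ::= R
  5  $ print true R   true print $        expand R ::= epsilon
Stack after step 5: $ print true (top = true).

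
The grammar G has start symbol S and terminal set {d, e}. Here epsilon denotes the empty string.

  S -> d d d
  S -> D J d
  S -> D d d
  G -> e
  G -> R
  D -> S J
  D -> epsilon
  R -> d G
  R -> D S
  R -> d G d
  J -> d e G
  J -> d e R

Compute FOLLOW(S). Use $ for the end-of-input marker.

{$, d}

FIRST(J): from J->d e G we get {d}; from J->d e R we get {d}. So FIRST(J) = {d}.
FIRST(S): from S->d d d we get {d}; from S->D J d we get {d}; from S->D d d we get {d}. So FIRST(S) = {d}.
FIRST(D): from D->S J we get {d}; from D->epsilon we get {epsilon}. So FIRST(D) = {epsilon, d}.
FIRST(R): from R->d G we get {d}; from R->D S we get {d}; from R->d G d we get {d}. So FIRST(R) = {d}.
FIRST(G): from G->e we get {e}; from G->R we get {d}. So FIRST(G) = {d, e}.
FOLLOW(S) includes $ since S is the start symbol.
FOLLOW(D): in S->D J d, D is followed by J d with FIRST {d}; in S->D d d, D is followed by d d with FIRST {d}; in R->D S, D is followed by S with FIRST {d}. Thus FOLLOW(D) = {d}.
FOLLOW(J): in S->D J d, J is followed by d with FIRST {d}; in D->S J, the suffix after J is empty, so FOLLOW(J) ⊇ FOLLOW(D) = {d}. Thus FOLLOW(J) = {d}.
FOLLOW(S): in D->S J, S is followed by J with FIRST {d}; in R->D S, the suffix after S is empty, so FOLLOW(S) ⊇ FOLLOW(R) = {d}. Thus FOLLOW(S) = {$, d}.
FOLLOW(G): in R->d G, the suffix after G is empty, so FOLLOW(G) ⊇ FOLLOW(R) = {d}; in R->d G d, G is followed by d with FIRST {d}; in J->d e G, the suffix after G is empty, so FOLLOW(G) ⊇ FOLLOW(J) = {d}. Thus FOLLOW(G) = {d}.
FOLLOW(R): in G->R, the suffix after R is empty, so FOLLOW(R) ⊇ FOLLOW(G) = {d}; in J->d e R, the suffix after R is empty, so FOLLOW(R) ⊇ FOLLOW(J) = {d}. Thus FOLLOW(R) = {d}.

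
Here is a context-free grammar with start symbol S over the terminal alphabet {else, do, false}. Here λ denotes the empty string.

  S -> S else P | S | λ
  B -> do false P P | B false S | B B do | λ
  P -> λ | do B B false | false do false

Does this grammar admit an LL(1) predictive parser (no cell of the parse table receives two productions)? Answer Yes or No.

No

FIRST(S) = {λ, else}
FIRST(B) = {λ, do, false}
FIRST(P) = {λ, do, false}
FOLLOW(S) = {$, do, else, false}
FOLLOW(B) = {do, false}
FOLLOW(P) = {$, do, else, false}
Cell M[B, do] receives both B -> do false P P and B -> B false S and B -> B B do and B -> λ — the grammar is not LL(1).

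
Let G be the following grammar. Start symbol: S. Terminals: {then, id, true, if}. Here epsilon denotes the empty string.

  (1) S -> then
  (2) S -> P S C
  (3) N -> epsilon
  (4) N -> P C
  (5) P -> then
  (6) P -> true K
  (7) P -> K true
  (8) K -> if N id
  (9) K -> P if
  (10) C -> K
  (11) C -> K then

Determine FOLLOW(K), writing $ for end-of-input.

FIRST(S): from S->then we get {then}; from S->P S C we get {if, then, true}. So FIRST(S) = {if, then, true}.
FIRST(N): from N->epsilon we get {epsilon}; from N->P C we get {if, then, true}. So FIRST(N) = {epsilon, if, then, true}.
FIRST(P): from P->then we get {then}; from P->true K we get {true}; from P->K true we get {if, then, true}. So FIRST(P) = {if, then, true}.
FIRST(K): from K->if N id we get {if}; from K->P if we get {if, then, true}. So FIRST(K) = {if, then, true}.
FIRST(C): from C->K we get {if, then, true}; from C->K then we get {if, then, true}. So FIRST(C) = {if, then, true}.
FOLLOW(S) includes $ since S is the start symbol.
FOLLOW(S): in S->P S C, S is followed by C with FIRST {if, then, true}. Thus FOLLOW(S) = {$, if, then, true}.
FOLLOW(N): in K->if N id, N is followed by id with FIRST {id}. Thus FOLLOW(N) = {id}.
FOLLOW(P): in S->P S C, P is followed by S C with FIRST {if, then, true}; in N->P C, P is followed by C with FIRST {if, then, true}; in K->P if, P is followed by if with FIRST {if}. Thus FOLLOW(P) = {if, then, true}.
FOLLOW(C): in S->P S C, the suffix after C is empty, so FOLLOW(C) ⊇ FOLLOW(S) = {$, if, then, true}; in N->P C, the suffix after C is empty, so FOLLOW(C) ⊇ FOLLOW(N) = {id}. Thus FOLLOW(C) = {$, id, if, then, true}.
FOLLOW(K): in P->true K, the suffix after K is empty, so FOLLOW(K) ⊇ FOLLOW(P) = {if, then, true}; in P->K true, K is followed by true with FIRST {true}; in C->K, the suffix after K is empty, so FOLLOW(K) ⊇ FOLLOW(C) = {$, id, if, then, true}; in C->K then, K is followed by then with FIRST {then}. Thus FOLLOW(K) = {$, id, if, then, true}.

{$, id, if, then, true}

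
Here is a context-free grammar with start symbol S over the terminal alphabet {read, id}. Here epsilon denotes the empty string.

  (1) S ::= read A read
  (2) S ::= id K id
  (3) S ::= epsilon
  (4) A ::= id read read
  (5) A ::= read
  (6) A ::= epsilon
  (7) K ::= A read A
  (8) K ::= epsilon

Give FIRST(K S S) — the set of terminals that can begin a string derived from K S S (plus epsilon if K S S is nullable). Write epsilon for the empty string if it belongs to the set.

{epsilon, id, read}

FIRST(S): from S::=read A read we get {read}; from S::=id K id we get {id}; from S::=epsilon we get {epsilon}. So FIRST(S) = {epsilon, id, read}.
FIRST(A): from A::=id read read we get {id}; from A::=read we get {read}; from A::=epsilon we get {epsilon}. So FIRST(A) = {epsilon, id, read}.
FIRST(K): from K::=A read A we get {id, read}; from K::=epsilon we get {epsilon}. So FIRST(K) = {epsilon, id, read}.
FIRST(K S S): take FIRST of each symbol in turn, carrying on past any symbol whose FIRST contains epsilon; result {epsilon, id, read}.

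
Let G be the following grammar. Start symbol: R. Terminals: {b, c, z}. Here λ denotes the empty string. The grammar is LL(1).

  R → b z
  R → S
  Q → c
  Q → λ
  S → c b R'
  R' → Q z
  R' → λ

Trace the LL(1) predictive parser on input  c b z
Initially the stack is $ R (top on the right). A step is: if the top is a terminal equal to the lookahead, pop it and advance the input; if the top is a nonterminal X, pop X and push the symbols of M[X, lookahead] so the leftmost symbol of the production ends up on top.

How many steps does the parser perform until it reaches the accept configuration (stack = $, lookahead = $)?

     Stack     Input    Action
  1  $ R       c b z $  expand R → S
  2  $ S       c b z $  expand S → c b R'
  3  $ R' b c  c b z $  match c
  4  $ R' b    b z $    match b
  5  $ R'      z $      expand R' → Q z
  6  $ z Q     z $      expand Q → λ
  7  $ z       z $      match z
Accept reached after 7 steps.

7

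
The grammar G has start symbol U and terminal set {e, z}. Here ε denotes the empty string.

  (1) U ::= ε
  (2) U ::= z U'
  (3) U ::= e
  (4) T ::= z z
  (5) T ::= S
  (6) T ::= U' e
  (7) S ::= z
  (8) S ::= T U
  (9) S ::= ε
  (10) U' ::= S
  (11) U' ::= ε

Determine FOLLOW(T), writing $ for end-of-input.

{$, e, z}

FIRST(U): from U::=ε we get {ε}; from U::=z U' we get {z}; from U::=e we get {e}. So FIRST(U) = {ε, e, z}.
FIRST(T): from T::=z z we get {z}; from T::=S we get {ε, e, z}; from T::=U' e we get {e, z}. So FIRST(T) = {ε, e, z}.
FIRST(S): from S::=z we get {z}; from S::=T U we get {ε, e, z}; from S::=ε we get {ε}. So FIRST(S) = {ε, e, z}.
FIRST(U'): from U'::=S we get {ε, e, z}; from U'::=ε we get {ε}. So FIRST(U') = {ε, e, z}.
FOLLOW(U) includes $ since U is the start symbol.
FOLLOW(U): in S::=T U, the suffix after U is empty, so FOLLOW(U) ⊇ FOLLOW(S) = {$, e, z}. Thus FOLLOW(U) = {$, e, z}.
FOLLOW(U'): in U::=z U', the suffix after U' is empty, so FOLLOW(U') ⊇ FOLLOW(U) = {$, e, z}; in T::=U' e, U' is followed by e with FIRST {e}. Thus FOLLOW(U') = {$, e, z}.
FOLLOW(T): in S::=T U, T is followed by U with FIRST {ε, e, z}; in S::=T U, the suffix after T is nullable, so FOLLOW(T) ⊇ FOLLOW(S) = {$, e, z}. Thus FOLLOW(T) = {$, e, z}.
FOLLOW(S): in T::=S, the suffix after S is empty, so FOLLOW(S) ⊇ FOLLOW(T) = {$, e, z}; in U'::=S, the suffix after S is empty, so FOLLOW(S) ⊇ FOLLOW(U') = {$, e, z}. Thus FOLLOW(S) = {$, e, z}.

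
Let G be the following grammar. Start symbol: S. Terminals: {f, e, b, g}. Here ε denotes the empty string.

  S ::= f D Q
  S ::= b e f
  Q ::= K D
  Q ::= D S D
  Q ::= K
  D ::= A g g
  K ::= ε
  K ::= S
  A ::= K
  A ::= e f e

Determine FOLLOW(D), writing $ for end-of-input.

FIRST(S) = {b, f}
FIRST(K) = {ε, b, f}  (via S)
FIRST(A) = {ε, b, e, f}  (via K)
FIRST(D) = {b, e, f, g}  (via A g g)
FIRST(Q) = {ε, b, e, f, g}  (via K D, D S D, K)
FOLLOW(S) includes $ since S is the start symbol.
FOLLOW(A): in D::=A g g, A is followed by g g with FIRST {g}. Thus FOLLOW(A) = {g}.
FOLLOW(S): in Q::=D S D, S is followed by D with FIRST {b, e, f, g}; in K::=S, the suffix after S is empty, so FOLLOW(S) ⊇ FOLLOW(K) = {$, b, e, f, g}. Thus FOLLOW(S) = {$, b, e, f, g}.
FOLLOW(Q): in S::=f D Q, the suffix after Q is empty, so FOLLOW(Q) ⊇ FOLLOW(S) = {$, b, e, f, g}. Thus FOLLOW(Q) = {$, b, e, f, g}.
FOLLOW(D): in S::=f D Q, D is followed by Q with FIRST {ε, b, e, f, g}; in S::=f D Q, the suffix after D is nullable, so FOLLOW(D) ⊇ FOLLOW(S) = {$, b, e, f, g}; in Q::=K D, the suffix after D is empty, so FOLLOW(D) ⊇ FOLLOW(Q) = {$, b, e, f, g}; in Q::=D S D (occurrence 1), D is followed by S D with FIRST {b, f}; in Q::=D S D (occurrence 2), the suffix after D is empty, so FOLLOW(D) ⊇ FOLLOW(Q) = {$, b, e, f, g}. Thus FOLLOW(D) = {$, b, e, f, g}.
FOLLOW(K): in Q::=K D, K is followed by D with FIRST {b, e, f, g}; in Q::=K, the suffix after K is empty, so FOLLOW(K) ⊇ FOLLOW(Q) = {$, b, e, f, g}; in A::=K, the suffix after K is empty, so FOLLOW(K) ⊇ FOLLOW(A) = {g}. Thus FOLLOW(K) = {$, b, e, f, g}.

{$, b, e, f, g}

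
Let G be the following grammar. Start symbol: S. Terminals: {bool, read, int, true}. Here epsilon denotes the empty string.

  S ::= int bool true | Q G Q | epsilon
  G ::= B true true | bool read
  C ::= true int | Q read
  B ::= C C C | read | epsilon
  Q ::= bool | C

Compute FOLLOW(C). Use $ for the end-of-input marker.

{$, bool, read, true}

FIRST(S) = {epsilon, bool, int, true}  (via Q G Q)
FIRST(G) = {bool, read, true}  (via B true true)
FIRST(C) = {bool, true}  (via Q read)
FIRST(B) = {epsilon, bool, read, true}  (via C C C)
FIRST(Q) = {bool, true}  (via C)
FOLLOW(S) includes $ since S is the start symbol.
FOLLOW(S): S appears on no right-hand side. Thus FOLLOW(S) = {$}.
FOLLOW(G): in S::=Q G Q, G is followed by Q with FIRST {bool, true}. Thus FOLLOW(G) = {bool, true}.
FOLLOW(B): in G::=B true true, B is followed by true true with FIRST {true}. Thus FOLLOW(B) = {true}.
FOLLOW(Q): in S::=Q G Q (occurrence 1), Q is followed by G Q with FIRST {bool, read, true}; in S::=Q G Q (occurrence 2), the suffix after Q is empty, so FOLLOW(Q) ⊇ FOLLOW(S) = {$}; in C::=Q read, Q is followed by read with FIRST {read}. Thus FOLLOW(Q) = {$, bool, read, true}.
FOLLOW(C): in B::=C C C (occurrence 1), C is followed by C C with FIRST {bool, true}; in B::=C C C (occurrence 2), C is followed by C with FIRST {bool, true}; in B::=C C C (occurrence 3), the suffix after C is empty, so FOLLOW(C) ⊇ FOLLOW(B) = {true}; in Q::=C, the suffix after C is empty, so FOLLOW(C) ⊇ FOLLOW(Q) = {$, bool, read, true}. Thus FOLLOW(C) = {$, bool, read, true}.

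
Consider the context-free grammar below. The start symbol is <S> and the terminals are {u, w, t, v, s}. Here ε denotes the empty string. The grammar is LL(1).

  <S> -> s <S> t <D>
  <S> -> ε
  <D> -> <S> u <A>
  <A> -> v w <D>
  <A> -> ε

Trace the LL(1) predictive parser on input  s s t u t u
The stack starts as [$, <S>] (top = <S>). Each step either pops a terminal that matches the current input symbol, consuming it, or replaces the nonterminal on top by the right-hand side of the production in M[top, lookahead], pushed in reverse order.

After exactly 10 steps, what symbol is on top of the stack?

t

      Stack                Input          Action
   1  $ <S>                s s t u t u $  expand <S> -> s <S> t <D>
   2  $ <D> t <S> s        s s t u t u $  match s
   3  $ <D> t <S>          s t u t u $    expand <S> -> s <S> t <D>
   4  $ <D> t <D> t <S> s  s t u t u $    match s
   5  $ <D> t <D> t <S>    t u t u $      expand <S> -> ε
   6  $ <D> t <D> t        t u t u $      match t
   7  $ <D> t <D>          u t u $        expand <D> -> <S> u <A>
   8  $ <D> t <A> u <S>    u t u $        expand <S> -> ε
   9  $ <D> t <A> u        u t u $        match u
  10  $ <D> t <A>          t u $          expand <A> -> ε
Stack after step 10: $ <D> t (top = t).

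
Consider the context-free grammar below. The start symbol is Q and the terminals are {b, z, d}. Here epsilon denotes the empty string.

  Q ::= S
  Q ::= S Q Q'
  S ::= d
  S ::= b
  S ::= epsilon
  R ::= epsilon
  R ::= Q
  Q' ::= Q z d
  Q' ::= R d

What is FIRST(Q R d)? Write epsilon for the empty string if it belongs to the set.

FIRST(S) = {epsilon, b, d}
FIRST(Q) = {epsilon, b, d, z}  (via S, S Q Q')
FIRST(R) = {epsilon, b, d, z}  (via Q)
FIRST(Q') = {b, d, z}  (via Q z d, R d)
FIRST(Q R d): take FIRST of each symbol in turn, carrying on past any symbol whose FIRST contains epsilon; result {b, d, z}.

{b, d, z}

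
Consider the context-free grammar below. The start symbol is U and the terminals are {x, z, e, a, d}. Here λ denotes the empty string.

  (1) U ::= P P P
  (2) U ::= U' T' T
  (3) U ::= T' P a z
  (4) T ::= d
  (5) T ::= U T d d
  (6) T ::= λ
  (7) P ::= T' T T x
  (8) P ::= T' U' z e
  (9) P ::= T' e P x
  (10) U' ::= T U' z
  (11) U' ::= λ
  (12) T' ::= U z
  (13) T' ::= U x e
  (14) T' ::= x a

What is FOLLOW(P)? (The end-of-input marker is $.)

FIRST(U) = {d, x, z}  (via P P P, U' T' T, T' P a z)
FIRST(T) = {λ, d, x, z}  (via U T d d)
FIRST(T') = {d, x, z}  (via U z, U x e)
FIRST(P) = {d, x, z}  (via T' T T x, T' U' z e, T' e P x)
FIRST(U') = {λ, d, x, z}  (via T U' z)
FOLLOW(U) includes $ since U is the start symbol.
FOLLOW(U): in T::=U T d d, U is followed by T d d with FIRST {d, x, z}; in T'::=U z, U is followed by z with FIRST {z}; in T'::=U x e, U is followed by x e with FIRST {x}. Thus FOLLOW(U) = {$, d, x, z}.
FOLLOW(T): in U::=U' T' T, the suffix after T is empty, so FOLLOW(T) ⊇ FOLLOW(U) = {$, d, x, z}; in T::=U T d d, T is followed by d d with FIRST {d}; in P::=T' T T x (occurrence 1), T is followed by T x with FIRST {d, x, z}; in P::=T' T T x (occurrence 2), T is followed by x with FIRST {x}; in U'::=T U' z, T is followed by U' z with FIRST {d, x, z}. Thus FOLLOW(T) = {$, d, x, z}.
FOLLOW(P): in U::=P P P (occurrence 1), P is followed by P P with FIRST {d, x, z}; in U::=P P P (occurrence 2), P is followed by P with FIRST {d, x, z}; in U::=P P P (occurrence 3), the suffix after P is empty, so FOLLOW(P) ⊇ FOLLOW(U) = {$, d, x, z}; in U::=T' P a z, P is followed by a z with FIRST {a}; in P::=T' e P x, P is followed by x with FIRST {x}. Thus FOLLOW(P) = {$, a, d, x, z}.
FOLLOW(U'): in U::=U' T' T, U' is followed by T' T with FIRST {d, x, z}; in P::=T' U' z e, U' is followed by z e with FIRST {z}; in U'::=T U' z, U' is followed by z with FIRST {z}. Thus FOLLOW(U') = {d, x, z}.
FOLLOW(T'): in U::=U' T' T, T' is followed by T with FIRST {λ, d, x, z}; in U::=U' T' T, the suffix after T' is nullable, so FOLLOW(T') ⊇ FOLLOW(U) = {$, d, x, z}; in U::=T' P a z, T' is followed by P a z with FIRST {d, x, z}; in P::=T' T T x, T' is followed by T T x with FIRST {d, x, z}; in P::=T' U' z e, T' is followed by U' z e with FIRST {d, x, z}; in P::=T' e P x, T' is followed by e P x with FIRST {e}. Thus FOLLOW(T') = {$, d, e, x, z}.

{$, a, d, x, z}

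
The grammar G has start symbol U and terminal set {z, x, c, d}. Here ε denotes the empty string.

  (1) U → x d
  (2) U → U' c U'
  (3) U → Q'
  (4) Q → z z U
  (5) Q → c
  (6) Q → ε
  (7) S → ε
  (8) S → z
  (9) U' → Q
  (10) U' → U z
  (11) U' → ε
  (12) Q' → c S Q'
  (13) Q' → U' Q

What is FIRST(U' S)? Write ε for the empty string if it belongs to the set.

FIRST(Q) = {ε, c, z}
FIRST(S) = {ε, z}
FIRST(U) = {ε, c, x, z}  (via U' c U', Q')
FIRST(U') = {ε, c, x, z}  (via Q, U z)
FIRST(Q') = {ε, c, x, z}  (via U' Q)
FIRST(U' S): take FIRST of each symbol in turn, carrying on past any symbol whose FIRST contains ε; result {ε, c, x, z}.

{ε, c, x, z}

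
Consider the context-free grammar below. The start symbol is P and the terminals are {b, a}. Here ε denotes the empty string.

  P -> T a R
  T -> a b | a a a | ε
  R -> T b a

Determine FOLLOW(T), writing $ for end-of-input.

{a, b}

FIRST(T) = {ε, a}
FIRST(P) = {a}  (via T a R)
FIRST(R) = {a, b}  (via T b a)
FOLLOW(P) includes $ since P is the start symbol.
FOLLOW(P): P appears on no right-hand side. Thus FOLLOW(P) = {$}.
FOLLOW(T): in P->T a R, T is followed by a R with FIRST {a}; in R->T b a, T is followed by b a with FIRST {b}. Thus FOLLOW(T) = {a, b}.
FOLLOW(R): in P->T a R, the suffix after R is empty, so FOLLOW(R) ⊇ FOLLOW(P) = {$}. Thus FOLLOW(R) = {$}.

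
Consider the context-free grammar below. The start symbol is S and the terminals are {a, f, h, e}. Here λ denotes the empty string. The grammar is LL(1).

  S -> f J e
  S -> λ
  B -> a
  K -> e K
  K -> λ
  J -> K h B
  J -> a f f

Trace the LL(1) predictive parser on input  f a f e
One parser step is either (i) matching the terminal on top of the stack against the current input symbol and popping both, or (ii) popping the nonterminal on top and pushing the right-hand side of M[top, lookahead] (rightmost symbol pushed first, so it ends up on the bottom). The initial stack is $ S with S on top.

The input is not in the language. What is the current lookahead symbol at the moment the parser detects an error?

step 1: stack=$ S  input=f a f e $  — expand S -> f J e
step 2: stack=$ e J f  input=f a f e $  — match f
step 3: stack=$ e J  input=a f e $  — expand J -> a f f
step 4: stack=$ e f f a  input=a f e $  — match a
step 5: stack=$ e f f  input=f e $  — match f
step 6: stack=$ e f  input=e $  — error: top is terminal f but lookahead is e

e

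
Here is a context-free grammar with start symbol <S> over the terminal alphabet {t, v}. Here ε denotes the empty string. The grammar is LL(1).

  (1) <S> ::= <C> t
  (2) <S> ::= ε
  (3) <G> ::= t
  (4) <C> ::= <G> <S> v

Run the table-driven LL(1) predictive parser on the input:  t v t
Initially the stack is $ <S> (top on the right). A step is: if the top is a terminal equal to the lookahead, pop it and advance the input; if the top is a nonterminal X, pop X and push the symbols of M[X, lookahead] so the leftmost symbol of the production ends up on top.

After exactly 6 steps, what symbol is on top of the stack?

step 1: stack=$ <S>  input=t v t $  — expand <S> ::= <C> t
step 2: stack=$ t <C>  input=t v t $  — expand <C> ::= <G> <S> v
step 3: stack=$ t v <S> <G>  input=t v t $  — expand <G> ::= t
step 4: stack=$ t v <S> t  input=t v t $  — match t
step 5: stack=$ t v <S>  input=v t $  — expand <S> ::= ε
step 6: stack=$ t v  input=v t $  — match v
Stack after step 6: $ t (top = t).

t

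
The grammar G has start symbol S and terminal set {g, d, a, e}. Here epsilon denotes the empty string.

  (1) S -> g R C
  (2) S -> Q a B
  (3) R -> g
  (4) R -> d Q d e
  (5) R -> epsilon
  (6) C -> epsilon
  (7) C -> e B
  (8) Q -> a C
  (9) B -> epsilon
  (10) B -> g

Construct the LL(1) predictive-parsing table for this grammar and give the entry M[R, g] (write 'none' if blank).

FIRST(R): from R->g we get {g}; from R->d Q d e we get {d}; from R->epsilon we get {epsilon}. So FIRST(R) = {epsilon, d, g}.
FIRST(C): from C->epsilon we get {epsilon}; from C->e B we get {e}. So FIRST(C) = {epsilon, e}.
FIRST(Q): from Q->a C we get {a}. So FIRST(Q) = {a}.
FIRST(B): from B->epsilon we get {epsilon}; from B->g we get {g}. So FIRST(B) = {epsilon, g}.
FIRST(S): from S->g R C we get {g}; from S->Q a B we get {a}. So FIRST(S) = {a, g}.
FOLLOW(S) includes $ since S is the start symbol.
FOLLOW(S): S appears on no right-hand side. Thus FOLLOW(S) = {$}.
FOLLOW(R): in S->g R C, R is followed by C with FIRST {epsilon, e}; in S->g R C, the suffix after R is nullable, so FOLLOW(R) ⊇ FOLLOW(S) = {$}. Thus FOLLOW(R) = {$, e}.
For R -> g: FIRST(g) = {g}, so it goes in M[R, t] for t ∈ {g}.
For R -> d Q d e: FIRST(d Q d e) = {d}, so it goes in M[R, t] for t ∈ {d}.
For R -> epsilon: FIRST(epsilon) = {epsilon}, so it goes in M[R, t] for t ∈ {}; since epsilon ∈ FIRST, also for every t ∈ FOLLOW(R) = {$, e}.

R -> g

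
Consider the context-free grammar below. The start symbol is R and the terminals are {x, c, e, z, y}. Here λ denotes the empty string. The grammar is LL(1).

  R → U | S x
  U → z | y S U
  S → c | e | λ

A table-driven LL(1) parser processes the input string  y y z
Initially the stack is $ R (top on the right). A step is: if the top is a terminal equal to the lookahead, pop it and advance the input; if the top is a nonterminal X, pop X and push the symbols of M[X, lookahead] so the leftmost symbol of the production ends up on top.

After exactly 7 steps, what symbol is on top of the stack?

U

step 1: stack=$ R  input=y y z $  — expand R → U
step 2: stack=$ U  input=y y z $  — expand U → y S U
step 3: stack=$ U S y  input=y y z $  — match y
step 4: stack=$ U S  input=y z $  — expand S → λ
step 5: stack=$ U  input=y z $  — expand U → y S U
step 6: stack=$ U S y  input=y z $  — match y
step 7: stack=$ U S  input=z $  — expand S → λ
Stack after step 7: $ U (top = U).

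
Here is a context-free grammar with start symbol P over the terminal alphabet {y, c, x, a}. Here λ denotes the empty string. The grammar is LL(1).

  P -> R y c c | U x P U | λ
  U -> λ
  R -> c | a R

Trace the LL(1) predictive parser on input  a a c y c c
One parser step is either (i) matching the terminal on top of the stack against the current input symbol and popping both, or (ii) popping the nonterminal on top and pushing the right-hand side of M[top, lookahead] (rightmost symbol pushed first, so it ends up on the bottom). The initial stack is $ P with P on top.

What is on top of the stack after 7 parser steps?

     Stack        Input          Action
  1  $ P          a a c y c c $  expand P -> R y c c
  2  $ c c y R    a a c y c c $  expand R -> a R
  3  $ c c y R a  a a c y c c $  match a
  4  $ c c y R    a c y c c $    expand R -> a R
  5  $ c c y R a  a c y c c $    match a
  6  $ c c y R    c y c c $      expand R -> c
  7  $ c c y c    c y c c $      match c
Stack after step 7: $ c c y (top = y).

y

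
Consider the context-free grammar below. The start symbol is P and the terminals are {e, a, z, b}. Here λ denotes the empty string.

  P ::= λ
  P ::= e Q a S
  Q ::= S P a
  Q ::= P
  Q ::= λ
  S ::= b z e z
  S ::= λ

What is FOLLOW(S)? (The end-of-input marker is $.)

{$, a, e}

FIRST(P) = {λ, e}
FIRST(S) = {λ, b}
FIRST(Q) = {λ, a, b, e}  (via S P a, P)
FOLLOW(P) includes $ since P is the start symbol.
FOLLOW(Q): in P::=e Q a S, Q is followed by a S with FIRST {a}. Thus FOLLOW(Q) = {a}.
FOLLOW(P): in Q::=S P a, P is followed by a with FIRST {a}; in Q::=P, the suffix after P is empty, so FOLLOW(P) ⊇ FOLLOW(Q) = {a}. Thus FOLLOW(P) = {$, a}.
FOLLOW(S): in P::=e Q a S, the suffix after S is empty, so FOLLOW(S) ⊇ FOLLOW(P) = {$, a}; in Q::=S P a, S is followed by P a with FIRST {a, e}. Thus FOLLOW(S) = {$, a, e}.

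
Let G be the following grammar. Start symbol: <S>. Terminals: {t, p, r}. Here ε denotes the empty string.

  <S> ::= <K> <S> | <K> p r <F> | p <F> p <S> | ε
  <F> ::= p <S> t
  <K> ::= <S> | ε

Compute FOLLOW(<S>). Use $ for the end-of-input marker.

{$, p, t}

FIRST(<F>) = {p}
FIRST(<S>) = {ε, p}  (via <K> <S>, <K> p r <F>)
FIRST(<K>) = {ε, p}  (via <S>)
FOLLOW(<S>) includes $ since <S> is the start symbol.
FOLLOW(<S>): in <S>::=<K> <S>, the suffix after <S> is empty (adds nothing new); in <S>::=p <F> p <S>, the suffix after <S> is empty (adds nothing new); in <F>::=p <S> t, <S> is followed by t with FIRST {t}; in <K>::=<S>, the suffix after <S> is empty, so FOLLOW(<S>) ⊇ FOLLOW(<K>) = {$, p, t}. Thus FOLLOW(<S>) = {$, p, t}.
FOLLOW(<F>): in <S>::=<K> p r <F>, the suffix after <F> is empty, so FOLLOW(<F>) ⊇ FOLLOW(<S>) = {$, p, t}; in <S>::=p <F> p <S>, <F> is followed by p <S> with FIRST {p}. Thus FOLLOW(<F>) = {$, p, t}.
FOLLOW(<K>): in <S>::=<K> <S>, <K> is followed by <S> with FIRST {ε, p}; in <S>::=<K> <S>, the suffix after <K> is nullable, so FOLLOW(<K>) ⊇ FOLLOW(<S>) = {$, p, t}; in <S>::=<K> p r <F>, <K> is followed by p r <F> with FIRST {p}. Thus FOLLOW(<K>) = {$, p, t}.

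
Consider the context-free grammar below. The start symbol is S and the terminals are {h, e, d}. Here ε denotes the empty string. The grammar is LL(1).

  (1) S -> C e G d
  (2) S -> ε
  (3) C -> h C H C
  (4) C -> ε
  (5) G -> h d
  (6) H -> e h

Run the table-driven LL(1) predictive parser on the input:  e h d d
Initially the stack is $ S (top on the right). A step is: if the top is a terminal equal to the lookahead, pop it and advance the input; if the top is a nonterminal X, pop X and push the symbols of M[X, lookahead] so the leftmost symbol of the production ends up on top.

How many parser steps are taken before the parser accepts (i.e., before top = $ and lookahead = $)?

7

step 1: stack=$ S  input=e h d d $  — expand S -> C e G d
step 2: stack=$ d G e C  input=e h d d $  — expand C -> ε
step 3: stack=$ d G e  input=e h d d $  — match e
step 4: stack=$ d G  input=h d d $  — expand G -> h d
step 5: stack=$ d d h  input=h d d $  — match h
step 6: stack=$ d d  input=d d $  — match d
step 7: stack=$ d  input=d $  — match d
Accept reached after 7 steps.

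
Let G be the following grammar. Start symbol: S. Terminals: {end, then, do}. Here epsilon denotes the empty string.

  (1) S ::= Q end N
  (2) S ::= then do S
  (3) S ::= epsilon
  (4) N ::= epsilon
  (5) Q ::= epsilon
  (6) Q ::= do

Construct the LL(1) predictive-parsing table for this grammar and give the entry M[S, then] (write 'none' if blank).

S ::= then do S

FIRST(N) = {epsilon}
FIRST(Q) = {epsilon, do}
FIRST(S) = {epsilon, do, end, then}  (via Q end N)
FOLLOW(S) includes $ since S is the start symbol.
FOLLOW(S): in S::=then do S, the suffix after S is empty (adds nothing new). Thus FOLLOW(S) = {$}.
For S ::= Q end N: FIRST(Q end N) = {do, end}, so it goes in M[S, t] for t ∈ {do, end}.
For S ::= then do S: FIRST(then do S) = {then}, so it goes in M[S, t] for t ∈ {then}.
For S ::= epsilon: FIRST(epsilon) = {epsilon}, so it goes in M[S, t] for t ∈ {}; since epsilon ∈ FIRST, also for every t ∈ FOLLOW(S) = {$}.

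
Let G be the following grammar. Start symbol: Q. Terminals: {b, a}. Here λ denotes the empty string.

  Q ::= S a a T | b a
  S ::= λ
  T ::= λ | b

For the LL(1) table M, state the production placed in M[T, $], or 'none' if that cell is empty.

FIRST(S): from S::=λ we get {λ}. So FIRST(S) = {λ}.
FIRST(T): from T::=λ we get {λ}; from T::=b we get {b}. So FIRST(T) = {λ, b}.
FIRST(Q): from Q::=S a a T we get {a}; from Q::=b a we get {b}. So FIRST(Q) = {a, b}.
FOLLOW(Q) includes $ since Q is the start symbol.
FOLLOW(Q): Q appears on no right-hand side. Thus FOLLOW(Q) = {$}.
FOLLOW(T): in Q::=S a a T, the suffix after T is empty, so FOLLOW(T) ⊇ FOLLOW(Q) = {$}. Thus FOLLOW(T) = {$}.
For T ::= λ: FIRST(λ) = {λ}, so it goes in M[T, t] for t ∈ {}; since λ ∈ FIRST, also for every t ∈ FOLLOW(T) = {$}.
For T ::= b: FIRST(b) = {b}, so it goes in M[T, t] for t ∈ {b}.

T ::= λ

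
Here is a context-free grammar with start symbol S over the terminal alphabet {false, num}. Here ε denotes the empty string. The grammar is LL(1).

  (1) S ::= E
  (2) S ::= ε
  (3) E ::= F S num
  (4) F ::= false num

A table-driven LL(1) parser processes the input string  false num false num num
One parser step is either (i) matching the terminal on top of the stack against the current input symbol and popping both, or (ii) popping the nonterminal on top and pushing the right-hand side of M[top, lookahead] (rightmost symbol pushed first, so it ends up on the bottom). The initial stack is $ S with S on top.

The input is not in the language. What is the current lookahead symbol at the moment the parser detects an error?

$

      Stack                  Input                      Action
   1  $ S                    false num false num num $  expand S ::= E
   2  $ E                    false num false num num $  expand E ::= F S num
   3  $ num S F              false num false num num $  expand F ::= false num
   4  $ num S num false      false num false num num $  match false
   5  $ num S num            num false num num $        match num
   6  $ num S                false num num $            expand S ::= E
   7  $ num E                false num num $            expand E ::= F S num
   8  $ num num S F          false num num $            expand F ::= false num
   9  $ num num S num false  false num num $            match false
  10  $ num num S num        num num $                  match num
  11  $ num num S            num $                      expand S ::= ε
  12  $ num num              num $                      match num
  13  $ num                  $                          error: top is terminal num but lookahead is $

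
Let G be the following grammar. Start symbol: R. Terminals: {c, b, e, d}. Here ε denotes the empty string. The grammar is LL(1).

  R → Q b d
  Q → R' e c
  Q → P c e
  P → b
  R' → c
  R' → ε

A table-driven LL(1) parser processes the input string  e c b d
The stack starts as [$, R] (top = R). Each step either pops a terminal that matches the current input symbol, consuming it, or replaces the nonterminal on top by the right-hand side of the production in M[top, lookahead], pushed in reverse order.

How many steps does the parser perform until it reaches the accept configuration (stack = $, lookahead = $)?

     Stack         Input      Action
  1  $ R           e c b d $  expand R → Q b d
  2  $ d b Q       e c b d $  expand Q → R' e c
  3  $ d b c e R'  e c b d $  expand R' → ε
  4  $ d b c e     e c b d $  match e
  5  $ d b c       c b d $    match c
  6  $ d b         b d $      match b
  7  $ d           d $        match d
Accept reached after 7 steps.

7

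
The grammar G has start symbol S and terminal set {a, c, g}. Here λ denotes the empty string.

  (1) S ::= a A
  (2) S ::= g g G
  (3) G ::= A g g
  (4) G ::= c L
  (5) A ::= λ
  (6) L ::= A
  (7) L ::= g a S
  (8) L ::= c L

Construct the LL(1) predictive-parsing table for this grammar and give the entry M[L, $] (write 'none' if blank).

L ::= A

FIRST(S) = {a, g}
FIRST(A) = {λ}
FIRST(G) = {c, g}  (via A g g)
FIRST(L) = {λ, c, g}  (via A)
FOLLOW(S) includes $ since S is the start symbol.
FOLLOW(G): in S::=g g G, the suffix after G is empty, so FOLLOW(G) ⊇ FOLLOW(S) = {$}. Thus FOLLOW(G) = {$}.
FOLLOW(L): in G::=c L, the suffix after L is empty, so FOLLOW(L) ⊇ FOLLOW(G) = {$}; in L::=c L, the suffix after L is empty (adds nothing new). Thus FOLLOW(L) = {$}.
For L ::= A: FIRST(A) = {λ}, so it goes in M[L, t] for t ∈ {}; since λ ∈ FIRST, also for every t ∈ FOLLOW(L) = {$}.
For L ::= g a S: FIRST(g a S) = {g}, so it goes in M[L, t] for t ∈ {g}.
For L ::= c L: FIRST(c L) = {c}, so it goes in M[L, t] for t ∈ {c}.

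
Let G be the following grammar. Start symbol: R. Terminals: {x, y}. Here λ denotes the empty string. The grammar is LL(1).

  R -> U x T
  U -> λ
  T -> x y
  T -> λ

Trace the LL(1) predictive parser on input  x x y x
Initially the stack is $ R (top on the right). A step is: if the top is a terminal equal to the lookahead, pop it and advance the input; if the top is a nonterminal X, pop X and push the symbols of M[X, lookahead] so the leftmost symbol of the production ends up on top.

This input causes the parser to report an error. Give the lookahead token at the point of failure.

     Stack    Input      Action
  1  $ R      x x y x $  expand R -> U x T
  2  $ T x U  x x y x $  expand U -> λ
  3  $ T x    x x y x $  match x
  4  $ T      x y x $    expand T -> x y
  5  $ y x    x y x $    match x
  6  $ y      y x $      match y
  7  $        x $        error: stack empty but input remains

x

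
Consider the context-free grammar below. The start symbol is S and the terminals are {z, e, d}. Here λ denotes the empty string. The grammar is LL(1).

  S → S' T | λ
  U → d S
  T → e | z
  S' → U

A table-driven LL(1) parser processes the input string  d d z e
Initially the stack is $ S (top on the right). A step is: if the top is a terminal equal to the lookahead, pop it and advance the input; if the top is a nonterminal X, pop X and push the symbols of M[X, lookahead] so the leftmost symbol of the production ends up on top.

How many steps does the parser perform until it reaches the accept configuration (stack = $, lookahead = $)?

13

      Stack      Input      Action
   1  $ S        d d z e $  expand S → S' T
   2  $ T S'     d d z e $  expand S' → U
   3  $ T U      d d z e $  expand U → d S
   4  $ T S d    d d z e $  match d
   5  $ T S      d z e $    expand S → S' T
   6  $ T T S'   d z e $    expand S' → U
   7  $ T T U    d z e $    expand U → d S
   8  $ T T S d  d z e $    match d
   9  $ T T S    z e $      expand S → λ
  10  $ T T      z e $      expand T → z
  11  $ T z      z e $      match z
  12  $ T        e $        expand T → e
  13  $ e        e $        match e
Accept reached after 13 steps.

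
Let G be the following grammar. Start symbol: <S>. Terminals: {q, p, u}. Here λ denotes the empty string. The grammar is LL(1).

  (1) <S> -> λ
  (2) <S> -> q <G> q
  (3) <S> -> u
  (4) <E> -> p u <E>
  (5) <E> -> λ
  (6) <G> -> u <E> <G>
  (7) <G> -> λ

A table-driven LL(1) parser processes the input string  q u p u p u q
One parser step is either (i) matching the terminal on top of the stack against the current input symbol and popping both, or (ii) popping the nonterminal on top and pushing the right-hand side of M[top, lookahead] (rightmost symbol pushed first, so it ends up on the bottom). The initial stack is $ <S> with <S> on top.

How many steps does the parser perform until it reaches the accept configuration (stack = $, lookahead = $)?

13

step 1: stack=$ <S>  input=q u p u p u q $  — expand <S> -> q <G> q
step 2: stack=$ q <G> q  input=q u p u p u q $  — match q
step 3: stack=$ q <G>  input=u p u p u q $  — expand <G> -> u <E> <G>
step 4: stack=$ q <G> <E> u  input=u p u p u q $  — match u
step 5: stack=$ q <G> <E>  input=p u p u q $  — expand <E> -> p u <E>
step 6: stack=$ q <G> <E> u p  input=p u p u q $  — match p
step 7: stack=$ q <G> <E> u  input=u p u q $  — match u
step 8: stack=$ q <G> <E>  input=p u q $  — expand <E> -> p u <E>
step 9: stack=$ q <G> <E> u p  input=p u q $  — match p
step 10: stack=$ q <G> <E> u  input=u q $  — match u
step 11: stack=$ q <G> <E>  input=q $  — expand <E> -> λ
step 12: stack=$ q <G>  input=q $  — expand <G> -> λ
step 13: stack=$ q  input=q $  — match q
Accept reached after 13 steps.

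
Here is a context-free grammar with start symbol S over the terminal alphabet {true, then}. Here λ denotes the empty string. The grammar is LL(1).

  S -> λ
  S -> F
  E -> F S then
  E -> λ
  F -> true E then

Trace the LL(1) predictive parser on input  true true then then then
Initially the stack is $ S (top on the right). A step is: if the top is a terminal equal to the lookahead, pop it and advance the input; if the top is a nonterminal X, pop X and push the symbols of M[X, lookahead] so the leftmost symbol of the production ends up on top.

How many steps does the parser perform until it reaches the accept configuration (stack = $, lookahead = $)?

step 1: stack=$ S  input=true true then then then $  — expand S -> F
step 2: stack=$ F  input=true true then then then $  — expand F -> true E then
step 3: stack=$ then E true  input=true true then then then $  — match true
step 4: stack=$ then E  input=true then then then $  — expand E -> F S then
step 5: stack=$ then then S F  input=true then then then $  — expand F -> true E then
step 6: stack=$ then then S then E true  input=true then then then $  — match true
step 7: stack=$ then then S then E  input=then then then $  — expand E -> λ
step 8: stack=$ then then S then  input=then then then $  — match then
step 9: stack=$ then then S  input=then then $  — expand S -> λ
step 10: stack=$ then then  input=then then $  — match then
step 11: stack=$ then  input=then $  — match then
Accept reached after 11 steps.

11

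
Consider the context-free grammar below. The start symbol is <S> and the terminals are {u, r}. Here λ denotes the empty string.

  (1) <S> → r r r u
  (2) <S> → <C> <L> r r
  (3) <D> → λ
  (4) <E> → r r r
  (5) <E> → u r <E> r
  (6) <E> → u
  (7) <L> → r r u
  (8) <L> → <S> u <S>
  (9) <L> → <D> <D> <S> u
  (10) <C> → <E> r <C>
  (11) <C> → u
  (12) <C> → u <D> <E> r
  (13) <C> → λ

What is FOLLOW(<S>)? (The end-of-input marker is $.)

{$, r, u}

FIRST(<D>): from <D>→λ we get {λ}. So FIRST(<D>) = {λ}.
FIRST(<E>): from <E>→r r r we get {r}; from <E>→u r <E> r we get {u}; from <E>→u we get {u}. So FIRST(<E>) = {r, u}.
FIRST(<C>): from <C>→<E> r <C> we get {r, u}; from <C>→u we get {u}; from <C>→u <D> <E> r we get {u}; from <C>→λ we get {λ}. So FIRST(<C>) = {λ, r, u}.
FIRST(<S>): from <S>→r r r u we get {r}; from <S>→<C> <L> r r we get {r, u}. So FIRST(<S>) = {r, u}.
FIRST(<L>): from <L>→r r u we get {r}; from <L>→<S> u <S> we get {r, u}; from <L>→<D> <D> <S> u we get {r, u}. So FIRST(<L>) = {r, u}.
FOLLOW(<S>) includes $ since <S> is the start symbol.
FOLLOW(<D>): in <L>→<D> <D> <S> u (occurrence 1), <D> is followed by <D> <S> u with FIRST {r, u}; in <L>→<D> <D> <S> u (occurrence 2), <D> is followed by <S> u with FIRST {r, u}; in <C>→u <D> <E> r, <D> is followed by <E> r with FIRST {r, u}. Thus FOLLOW(<D>) = {r, u}.
FOLLOW(<E>): in <E>→u r <E> r, <E> is followed by r with FIRST {r}; in <C>→<E> r <C>, <E> is followed by r <C> with FIRST {r}; in <C>→u <D> <E> r, <E> is followed by r with FIRST {r}. Thus FOLLOW(<E>) = {r}.
FOLLOW(<L>): in <S>→<C> <L> r r, <L> is followed by r r with FIRST {r}. Thus FOLLOW(<L>) = {r}.
FOLLOW(<S>): in <L>→<S> u <S> (occurrence 1), <S> is followed by u <S> with FIRST {u}; in <L>→<S> u <S> (occurrence 2), the suffix after <S> is empty, so FOLLOW(<S>) ⊇ FOLLOW(<L>) = {r}; in <L>→<D> <D> <S> u, <S> is followed by u with FIRST {u}. Thus FOLLOW(<S>) = {$, r, u}.
FOLLOW(<C>): in <S>→<C> <L> r r, <C> is followed by <L> r r with FIRST {r, u}; in <C>→<E> r <C>, the suffix after <C> is empty (adds nothing new). Thus FOLLOW(<C>) = {r, u}.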